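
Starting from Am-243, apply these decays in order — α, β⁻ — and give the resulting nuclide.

Pu-239

Start: (A, Z) = (243, 95).
After α: (239, 93).
After β⁻: (239, 94).
Z = 94 is plutonium.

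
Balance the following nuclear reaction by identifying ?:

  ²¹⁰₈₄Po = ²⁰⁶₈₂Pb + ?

Conserve mass number: 210 = 206 + A, so A = 4.
Conserve atomic number: 84 = 82 + Z, so Z = 2.
A = 4 and Z = 2 is ⁴₂He — an alpha particle.

alpha particle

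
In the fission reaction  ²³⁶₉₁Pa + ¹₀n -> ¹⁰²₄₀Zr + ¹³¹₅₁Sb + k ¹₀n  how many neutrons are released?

Conserve mass number: 237 = 102 + 131 + k, so k = 237 − 233 = 4.
Check atomic number: 91 = 40 + 51 + 0 = 91. ✓

4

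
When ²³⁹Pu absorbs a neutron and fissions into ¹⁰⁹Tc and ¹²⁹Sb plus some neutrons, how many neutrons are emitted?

Conserve mass number: 240 = 109 + 129 + k, so k = 240 − 238 = 2.
Check atomic number: 94 = 43 + 51 + 0 = 94. ✓

2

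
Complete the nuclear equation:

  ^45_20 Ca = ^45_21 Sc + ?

beta-minus particle

Conserve mass number: 45 = 45 + A, so A = 0.
Conserve atomic number: 20 = 21 + Z, so Z = -1.
A = 0 and Z = -1 is ^0_-1 e — a beta-minus particle.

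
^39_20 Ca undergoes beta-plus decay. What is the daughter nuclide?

Beta-plus decay: mass number changes by +0, atomic number by -1.
A: 39 = 39; Z: 20 − 1 = 19.
Z = 19 is potassium, so the daughter is ^39_19 K.

K-39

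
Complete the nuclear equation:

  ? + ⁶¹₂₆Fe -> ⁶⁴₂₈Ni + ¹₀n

alpha particle

Conserve mass number: A + 61 = 64 + 1, so A = 4.
Conserve atomic number: Z + 26 = 28 + 0, so Z = 2.
A = 4 and Z = 2 is ⁴₂He — an alpha particle.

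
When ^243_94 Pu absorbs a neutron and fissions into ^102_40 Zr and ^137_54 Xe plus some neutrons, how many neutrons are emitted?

Conserve mass number: 244 = 102 + 137 + k, so k = 244 − 239 = 5.
Check atomic number: 94 = 40 + 54 + 0 = 94. ✓

5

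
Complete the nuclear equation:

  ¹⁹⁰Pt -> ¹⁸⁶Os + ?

alpha particle

Conserve mass number: 190 = 186 + A, so A = 4.
Conserve atomic number: 78 = 76 + Z, so Z = 2.
A = 4 and Z = 2 is ⁴He — an alpha particle.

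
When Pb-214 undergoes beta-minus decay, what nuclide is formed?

Beta-minus decay: mass number changes by +0, atomic number by +1.
A: 214 = 214; Z: 82 + 1 = 83.
Z = 83 is bismuth, so the daughter is Bi-214.

Bi-214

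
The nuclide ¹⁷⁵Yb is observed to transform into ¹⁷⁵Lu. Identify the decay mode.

ΔA = 175 − 175 = 0; ΔZ = 71 − 70 = +1.
A is unchanged and Z rises by 1 — a neutron has become a proton (β⁻ decay).

beta-minus decay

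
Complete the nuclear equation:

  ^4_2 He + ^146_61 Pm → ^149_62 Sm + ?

Conserve mass number: 4 + 146 = 149 + A, so A = 1.
Conserve atomic number: 2 + 61 = 62 + Z, so Z = 1.
A = 1 and Z = 1 is ^1_1 H — a proton.

proton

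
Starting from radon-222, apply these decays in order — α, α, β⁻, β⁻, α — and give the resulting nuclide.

Start: (A, Z) = (222, 86).
After α: (218, 84).
After α: (214, 82).
After β⁻: (214, 83).
After β⁻: (214, 84).
After α: (210, 82).
Z = 82 is lead.

Pb-210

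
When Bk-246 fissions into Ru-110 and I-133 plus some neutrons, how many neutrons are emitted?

Conserve mass number: 246 = 110 + 133 + k, so k = 246 − 243 = 3.
Check atomic number: 97 = 44 + 53 + 0 = 97. ✓

3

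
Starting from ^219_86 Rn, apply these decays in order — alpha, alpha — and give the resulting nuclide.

Start: (A, Z) = (219, 86).
After α: (215, 84).
After α: (211, 82).
Z = 82 is lead.

Pb-211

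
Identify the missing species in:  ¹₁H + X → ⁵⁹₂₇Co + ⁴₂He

Ni-62

Conserve mass number: 1 + A = 59 + 4, so A = 62.
Conserve atomic number: 1 + Z = 27 + 2, so Z = 28.
Z = 28 is nickel, so the species is ⁶²₂₈Ni.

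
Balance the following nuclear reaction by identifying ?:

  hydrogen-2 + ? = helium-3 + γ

proton

Conserve mass number: 2 + A = 3 + 0, so A = 1.
Conserve atomic number: 1 + Z = 2 + 0, so Z = 1.
A = 1 and Z = 1 is hydrogen-1 — a proton.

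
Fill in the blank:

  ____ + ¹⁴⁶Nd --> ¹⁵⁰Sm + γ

alpha particle

Conserve mass number: A + 146 = 150 + 0, so A = 4.
Conserve atomic number: Z + 60 = 62 + 0, so Z = 2.
A = 4 and Z = 2 is ⁴He — an alpha particle.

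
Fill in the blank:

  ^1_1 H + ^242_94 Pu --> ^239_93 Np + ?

Conserve mass number: 1 + 242 = 239 + A, so A = 4.
Conserve atomic number: 1 + 94 = 93 + Z, so Z = 2.
A = 4 and Z = 2 is ^4_2 He — an alpha particle.

alpha particle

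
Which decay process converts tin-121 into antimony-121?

ΔA = 121 − 121 = 0; ΔZ = 51 − 50 = +1.
A is unchanged and Z rises by 1 — a neutron has become a proton (β⁻ decay).

beta-minus decay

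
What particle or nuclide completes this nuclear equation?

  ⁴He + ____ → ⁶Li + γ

deuteron

Conserve mass number: 4 + A = 6 + 0, so A = 2.
Conserve atomic number: 2 + Z = 3 + 0, so Z = 1.
A = 2 and Z = 1 is ²H — a deuteron.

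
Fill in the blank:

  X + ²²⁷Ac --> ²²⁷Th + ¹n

Conserve mass number: A + 227 = 227 + 1, so A = 1.
Conserve atomic number: Z + 89 = 90 + 0, so Z = 1.
A = 1 and Z = 1 is ¹H — a proton.

proton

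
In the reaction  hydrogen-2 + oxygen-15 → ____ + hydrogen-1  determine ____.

Conserve mass number: 2 + 15 = A + 1, so A = 16.
Conserve atomic number: 1 + 8 = Z + 1, so Z = 8.
Z = 8 is oxygen, so the species is oxygen-16.

O-16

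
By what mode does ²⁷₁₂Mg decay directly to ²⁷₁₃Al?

beta-minus decay

ΔA = 27 − 27 = 0; ΔZ = 13 − 12 = +1.
A is unchanged and Z rises by 1 — a neutron has become a proton (β⁻ decay).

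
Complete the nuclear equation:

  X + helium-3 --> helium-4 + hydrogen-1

deuteron

Conserve mass number: A + 3 = 4 + 1, so A = 2.
Conserve atomic number: Z + 2 = 2 + 1, so Z = 1.
A = 2 and Z = 1 is hydrogen-2 — a deuteron.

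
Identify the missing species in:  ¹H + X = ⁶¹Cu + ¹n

Ni-61

Conserve mass number: 1 + A = 61 + 1, so A = 61.
Conserve atomic number: 1 + Z = 29 + 0, so Z = 28.
Z = 28 is nickel, so the species is ⁶¹Ni.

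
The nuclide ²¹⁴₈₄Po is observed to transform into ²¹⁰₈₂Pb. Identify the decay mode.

alpha decay

ΔA = 210 − 214 = -4; ΔZ = 82 − 84 = -2.
A drops by 4 and Z drops by 2 — the signature of alpha emission.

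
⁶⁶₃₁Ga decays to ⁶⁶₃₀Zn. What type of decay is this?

beta-plus decay or electron capture

ΔA = 66 − 66 = 0; ΔZ = 30 − 31 = -1.
A is unchanged and Z drops by 1 — a proton has become a neutron (β⁺ emission or electron capture).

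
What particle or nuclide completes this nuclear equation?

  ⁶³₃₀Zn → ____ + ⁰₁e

Conserve mass number: 63 = A + 0, so A = 63.
Conserve atomic number: 30 = Z + 1, so Z = 29.
Z = 29 is copper, so the species is ⁶³₂₉Cu.

Cu-63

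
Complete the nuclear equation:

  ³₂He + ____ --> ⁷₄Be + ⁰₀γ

alpha particle

Conserve mass number: 3 + A = 7 + 0, so A = 4.
Conserve atomic number: 2 + Z = 4 + 0, so Z = 2.
A = 4 and Z = 2 is ⁴₂He — an alpha particle.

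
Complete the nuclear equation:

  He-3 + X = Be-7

alpha particle

Conserve mass number: 3 + A = 7, so A = 4.
Conserve atomic number: 2 + Z = 4, so Z = 2.
A = 4 and Z = 2 is He-4 — an alpha particle.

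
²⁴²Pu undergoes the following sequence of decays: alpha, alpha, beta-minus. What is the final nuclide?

Start: (A, Z) = (242, 94).
After α: (238, 92).
After α: (234, 90).
After β⁻: (234, 91).
Z = 91 is protactinium.

Pa-234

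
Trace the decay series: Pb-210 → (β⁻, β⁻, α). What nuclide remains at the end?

Pb-206

Start: (A, Z) = (210, 82).
After β⁻: (210, 83).
After β⁻: (210, 84).
After α: (206, 82).
Z = 82 is lead.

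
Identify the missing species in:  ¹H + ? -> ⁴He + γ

triton

Conserve mass number: 1 + A = 4 + 0, so A = 3.
Conserve atomic number: 1 + Z = 2 + 0, so Z = 1.
A = 3 and Z = 1 is ³H — a triton.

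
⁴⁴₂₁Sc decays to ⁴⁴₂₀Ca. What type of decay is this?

beta-plus decay or electron capture

ΔA = 44 − 44 = 0; ΔZ = 20 − 21 = -1.
A is unchanged and Z drops by 1 — a proton has become a neutron (β⁺ emission or electron capture).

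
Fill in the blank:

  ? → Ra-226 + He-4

Th-230

Conserve mass number: A = 226 + 4, so A = 230.
Conserve atomic number: Z = 88 + 2, so Z = 90.
Z = 90 is thorium, so the species is Th-230.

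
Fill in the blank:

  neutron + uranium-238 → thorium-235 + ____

Conserve mass number: 1 + 238 = 235 + A, so A = 4.
Conserve atomic number: 0 + 92 = 90 + Z, so Z = 2.
A = 4 and Z = 2 is helium-4 — an alpha particle.

alpha particle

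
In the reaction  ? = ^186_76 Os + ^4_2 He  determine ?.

Pt-190

Conserve mass number: A = 186 + 4, so A = 190.
Conserve atomic number: Z = 76 + 2, so Z = 78.
Z = 78 is platinum, so the species is ^190_78 Pt.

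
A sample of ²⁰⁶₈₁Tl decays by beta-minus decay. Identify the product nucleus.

Pb-206

Beta-minus decay: mass number changes by +0, atomic number by +1.
A: 206 = 206; Z: 81 + 1 = 82.
Z = 82 is lead, so the daughter is ²⁰⁶₈₂Pb.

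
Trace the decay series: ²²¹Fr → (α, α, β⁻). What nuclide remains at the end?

Start: (A, Z) = (221, 87).
After α: (217, 85).
After α: (213, 83).
After β⁻: (213, 84).
Z = 84 is polonium.

Po-213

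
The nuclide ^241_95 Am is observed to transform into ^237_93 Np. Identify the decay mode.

alpha decay

ΔA = 237 − 241 = -4; ΔZ = 93 − 95 = -2.
A drops by 4 and Z drops by 2 — the signature of alpha emission.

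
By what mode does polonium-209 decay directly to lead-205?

alpha decay

ΔA = 205 − 209 = -4; ΔZ = 82 − 84 = -2.
A drops by 4 and Z drops by 2 — the signature of alpha emission.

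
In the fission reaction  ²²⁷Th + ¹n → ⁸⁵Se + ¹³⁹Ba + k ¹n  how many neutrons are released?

4

Conserve mass number: 228 = 85 + 139 + k, so k = 228 − 224 = 4.
Check atomic number: 90 = 34 + 56 + 0 = 90. ✓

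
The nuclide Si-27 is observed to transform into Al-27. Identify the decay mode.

ΔA = 27 − 27 = 0; ΔZ = 13 − 14 = -1.
A is unchanged and Z drops by 1 — a proton has become a neutron (β⁺ emission or electron capture).

beta-plus decay or electron capture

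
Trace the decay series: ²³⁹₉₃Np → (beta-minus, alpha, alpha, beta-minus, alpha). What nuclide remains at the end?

Ac-227

Start: (A, Z) = (239, 93).
After β⁻: (239, 94).
After α: (235, 92).
After α: (231, 90).
After β⁻: (231, 91).
After α: (227, 89).
Z = 89 is actinium.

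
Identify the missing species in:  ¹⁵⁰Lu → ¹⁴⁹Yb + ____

proton

Conserve mass number: 150 = 149 + A, so A = 1.
Conserve atomic number: 71 = 70 + Z, so Z = 1.
A = 1 and Z = 1 is ¹H — a proton.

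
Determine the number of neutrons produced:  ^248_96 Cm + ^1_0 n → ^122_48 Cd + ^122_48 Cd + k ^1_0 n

5

Conserve mass number: 249 = 122 + 122 + k, so k = 249 − 244 = 5.
Check atomic number: 96 = 48 + 48 + 0 = 96. ✓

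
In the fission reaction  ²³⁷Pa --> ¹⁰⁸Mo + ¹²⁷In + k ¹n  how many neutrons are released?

2

Conserve mass number: 237 = 108 + 127 + k, so k = 237 − 235 = 2.
Check atomic number: 91 = 42 + 49 + 0 = 91. ✓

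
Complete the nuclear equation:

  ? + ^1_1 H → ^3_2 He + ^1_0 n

triton

Conserve mass number: A + 1 = 3 + 1, so A = 3.
Conserve atomic number: Z + 1 = 2 + 0, so Z = 1.
A = 3 and Z = 1 is ^3_1 H — a triton.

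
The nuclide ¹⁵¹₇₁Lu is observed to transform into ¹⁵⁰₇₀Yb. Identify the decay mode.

proton emission

ΔA = 150 − 151 = -1; ΔZ = 70 − 71 = -1.
A drops by 1 and Z drops by 1 — a proton was emitted.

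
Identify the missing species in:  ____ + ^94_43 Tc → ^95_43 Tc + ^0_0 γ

neutron

Conserve mass number: A + 94 = 95 + 0, so A = 1.
Conserve atomic number: Z + 43 = 43 + 0, so Z = 0.
A = 1 and Z = 0 is ^1_0 n — a neutron.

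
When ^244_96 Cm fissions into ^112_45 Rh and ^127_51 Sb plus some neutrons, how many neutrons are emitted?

Conserve mass number: 244 = 112 + 127 + k, so k = 244 − 239 = 5.
Check atomic number: 96 = 45 + 51 + 0 = 96. ✓

5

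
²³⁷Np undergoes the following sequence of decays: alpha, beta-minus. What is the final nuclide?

Start: (A, Z) = (237, 93).
After α: (233, 91).
After β⁻: (233, 92).
Z = 92 is uranium.

U-233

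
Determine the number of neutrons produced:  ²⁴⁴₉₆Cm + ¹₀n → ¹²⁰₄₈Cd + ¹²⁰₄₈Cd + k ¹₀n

5

Conserve mass number: 245 = 120 + 120 + k, so k = 245 − 240 = 5.
Check atomic number: 96 = 48 + 48 + 0 = 96. ✓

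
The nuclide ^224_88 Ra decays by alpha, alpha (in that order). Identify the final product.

Start: (A, Z) = (224, 88).
After α: (220, 86).
After α: (216, 84).
Z = 84 is polonium.

Po-216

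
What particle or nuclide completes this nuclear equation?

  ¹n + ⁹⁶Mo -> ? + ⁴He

Conserve mass number: 1 + 96 = A + 4, so A = 93.
Conserve atomic number: 0 + 42 = Z + 2, so Z = 40.
Z = 40 is zirconium, so the species is ⁹³Zr.

Zr-93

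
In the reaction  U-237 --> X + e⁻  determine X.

Np-237

Conserve mass number: 237 = A + 0, so A = 237.
Conserve atomic number: 92 = Z − 1, so Z = 93.
Z = 93 is neptunium, so the species is Np-237.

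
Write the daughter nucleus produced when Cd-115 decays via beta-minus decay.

Beta-minus decay: mass number changes by +0, atomic number by +1.
A: 115 = 115; Z: 48 + 1 = 49.
Z = 49 is indium, so the daughter is In-115.

In-115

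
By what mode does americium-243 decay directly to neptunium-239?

ΔA = 239 − 243 = -4; ΔZ = 93 − 95 = -2.
A drops by 4 and Z drops by 2 — the signature of alpha emission.

alpha decay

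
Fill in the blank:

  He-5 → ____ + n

Conserve mass number: 5 = A + 1, so A = 4.
Conserve atomic number: 2 = Z + 0, so Z = 2.
A = 4 and Z = 2 is He-4 — an alpha particle.

He-4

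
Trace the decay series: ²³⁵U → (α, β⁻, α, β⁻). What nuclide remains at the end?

Th-227

Start: (A, Z) = (235, 92).
After α: (231, 90).
After β⁻: (231, 91).
After α: (227, 89).
After β⁻: (227, 90).
Z = 90 is thorium.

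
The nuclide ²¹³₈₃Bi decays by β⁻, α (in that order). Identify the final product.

Start: (A, Z) = (213, 83).
After β⁻: (213, 84).
After α: (209, 82).
Z = 82 is lead.

Pb-209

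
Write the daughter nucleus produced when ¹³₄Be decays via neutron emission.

Be-12

Neutron emission: mass number changes by -1, atomic number by +0.
A: 13 − 1 = 12; Z: 4 = 4.
Z = 4 is beryllium, so the daughter is ¹²₄Be.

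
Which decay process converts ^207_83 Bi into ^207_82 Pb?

ΔA = 207 − 207 = 0; ΔZ = 82 − 83 = -1.
A is unchanged and Z drops by 1 — a proton has become a neutron (β⁺ emission or electron capture).

beta-plus decay or electron capture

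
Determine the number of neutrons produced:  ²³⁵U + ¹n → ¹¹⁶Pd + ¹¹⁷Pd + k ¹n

Conserve mass number: 236 = 116 + 117 + k, so k = 236 − 233 = 3.
Check atomic number: 92 = 46 + 46 + 0 = 92. ✓

3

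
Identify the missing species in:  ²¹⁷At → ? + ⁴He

Conserve mass number: 217 = A + 4, so A = 213.
Conserve atomic number: 85 = Z + 2, so Z = 83.
Z = 83 is bismuth, so the species is ²¹³Bi.

Bi-213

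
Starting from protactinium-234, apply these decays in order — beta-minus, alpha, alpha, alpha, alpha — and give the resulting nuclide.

Start: (A, Z) = (234, 91).
After β⁻: (234, 92).
After α: (230, 90).
After α: (226, 88).
After α: (222, 86).
After α: (218, 84).
Z = 84 is polonium.

Po-218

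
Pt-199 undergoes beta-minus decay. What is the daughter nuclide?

Beta-minus decay: mass number changes by +0, atomic number by +1.
A: 199 = 199; Z: 78 + 1 = 79.
Z = 79 is gold, so the daughter is Au-199.

Au-199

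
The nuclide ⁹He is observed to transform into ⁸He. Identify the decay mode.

ΔA = 8 − 9 = -1; ΔZ = 2 − 2 = +0.
A drops by 1 with Z unchanged — a neutron was emitted.

neutron emission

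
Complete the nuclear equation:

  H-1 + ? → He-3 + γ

Conserve mass number: 1 + A = 3 + 0, so A = 2.
Conserve atomic number: 1 + Z = 2 + 0, so Z = 1.
A = 2 and Z = 1 is H-2 — a deuteron.

deuteron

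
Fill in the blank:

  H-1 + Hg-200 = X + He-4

Conserve mass number: 1 + 200 = A + 4, so A = 197.
Conserve atomic number: 1 + 80 = Z + 2, so Z = 79.
Z = 79 is gold, so the species is Au-197.

Au-197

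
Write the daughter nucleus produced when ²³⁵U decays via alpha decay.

Th-231

Alpha decay: mass number changes by -4, atomic number by -2.
A: 235 − 4 = 231; Z: 92 − 2 = 90.
Z = 90 is thorium, so the daughter is ²³¹Th.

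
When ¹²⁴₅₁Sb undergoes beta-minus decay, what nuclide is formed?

Beta-minus decay: mass number changes by +0, atomic number by +1.
A: 124 = 124; Z: 51 + 1 = 52.
Z = 52 is tellurium, so the daughter is ¹²⁴₅₂Te.

Te-124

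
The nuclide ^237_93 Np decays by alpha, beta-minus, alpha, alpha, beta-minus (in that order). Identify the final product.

Ac-225

Start: (A, Z) = (237, 93).
After α: (233, 91).
After β⁻: (233, 92).
After α: (229, 90).
After α: (225, 88).
After β⁻: (225, 89).
Z = 89 is actinium.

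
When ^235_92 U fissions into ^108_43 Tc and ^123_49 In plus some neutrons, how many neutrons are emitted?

Conserve mass number: 235 = 108 + 123 + k, so k = 235 − 231 = 4.
Check atomic number: 92 = 43 + 49 + 0 = 92. ✓

4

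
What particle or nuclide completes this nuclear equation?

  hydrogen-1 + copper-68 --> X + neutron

Zn-68

Conserve mass number: 1 + 68 = A + 1, so A = 68.
Conserve atomic number: 1 + 29 = Z + 0, so Z = 30.
Z = 30 is zinc, so the species is zinc-68.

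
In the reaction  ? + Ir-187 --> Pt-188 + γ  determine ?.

proton

Conserve mass number: A + 187 = 188 + 0, so A = 1.
Conserve atomic number: Z + 77 = 78 + 0, so Z = 1.
A = 1 and Z = 1 is H-1 — a proton.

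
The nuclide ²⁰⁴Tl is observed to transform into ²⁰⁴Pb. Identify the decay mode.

beta-minus decay

ΔA = 204 − 204 = 0; ΔZ = 82 − 81 = +1.
A is unchanged and Z rises by 1 — a neutron has become a proton (β⁻ decay).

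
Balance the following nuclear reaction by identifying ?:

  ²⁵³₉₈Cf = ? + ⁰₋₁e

Conserve mass number: 253 = A + 0, so A = 253.
Conserve atomic number: 98 = Z − 1, so Z = 99.
Z = 99 is einsteinium, so the species is ²⁵³₉₉Es.

Es-253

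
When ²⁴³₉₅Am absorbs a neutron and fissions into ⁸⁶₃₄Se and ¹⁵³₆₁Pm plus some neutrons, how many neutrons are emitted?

5

Conserve mass number: 244 = 86 + 153 + k, so k = 244 − 239 = 5.
Check atomic number: 95 = 34 + 61 + 0 = 95. ✓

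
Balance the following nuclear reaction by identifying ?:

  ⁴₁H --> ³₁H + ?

neutron

Conserve mass number: 4 = 3 + A, so A = 1.
Conserve atomic number: 1 = 1 + Z, so Z = 0.
A = 1 and Z = 0 is ¹₀n — a neutron.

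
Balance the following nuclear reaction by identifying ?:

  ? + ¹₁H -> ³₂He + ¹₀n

triton

Conserve mass number: A + 1 = 3 + 1, so A = 3.
Conserve atomic number: Z + 1 = 2 + 0, so Z = 1.
A = 3 and Z = 1 is ³₁H — a triton.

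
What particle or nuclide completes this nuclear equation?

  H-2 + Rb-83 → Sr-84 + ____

neutron

Conserve mass number: 2 + 83 = 84 + A, so A = 1.
Conserve atomic number: 1 + 37 = 38 + Z, so Z = 0.
A = 1 and Z = 0 is n — a neutron.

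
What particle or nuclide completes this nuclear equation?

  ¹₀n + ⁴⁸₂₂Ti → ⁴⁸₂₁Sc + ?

proton

Conserve mass number: 1 + 48 = 48 + A, so A = 1.
Conserve atomic number: 0 + 22 = 21 + Z, so Z = 1.
A = 1 and Z = 1 is ¹₁H — a proton.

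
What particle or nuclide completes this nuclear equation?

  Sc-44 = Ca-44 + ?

positron

Conserve mass number: 44 = 44 + A, so A = 0.
Conserve atomic number: 21 = 20 + Z, so Z = 1.
A = 0 and Z = 1 is e⁺ — a positron.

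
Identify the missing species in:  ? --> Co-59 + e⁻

Fe-59

Conserve mass number: A = 59 + 0, so A = 59.
Conserve atomic number: Z = 27 − 1, so Z = 26.
Z = 26 is iron, so the species is Fe-59.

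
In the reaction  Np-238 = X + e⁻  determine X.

Conserve mass number: 238 = A + 0, so A = 238.
Conserve atomic number: 93 = Z − 1, so Z = 94.
Z = 94 is plutonium, so the species is Pu-238.

Pu-238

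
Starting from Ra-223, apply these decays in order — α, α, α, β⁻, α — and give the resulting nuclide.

Start: (A, Z) = (223, 88).
After α: (219, 86).
After α: (215, 84).
After α: (211, 82).
After β⁻: (211, 83).
After α: (207, 81).
Z = 81 is thallium.

Tl-207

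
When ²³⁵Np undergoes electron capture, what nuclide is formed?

Electron capture: mass number changes by +0, atomic number by -1.
A: 235 = 235; Z: 93 − 1 = 92.
Z = 92 is uranium, so the daughter is ²³⁵U.

U-235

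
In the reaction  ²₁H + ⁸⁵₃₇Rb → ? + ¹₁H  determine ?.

Rb-86

Conserve mass number: 2 + 85 = A + 1, so A = 86.
Conserve atomic number: 1 + 37 = Z + 1, so Z = 37.
Z = 37 is rubidium, so the species is ⁸⁶₃₇Rb.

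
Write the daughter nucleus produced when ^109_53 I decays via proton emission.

Proton emission: mass number changes by -1, atomic number by -1.
A: 109 − 1 = 108; Z: 53 − 1 = 52.
Z = 52 is tellurium, so the daughter is ^108_52 Te.

Te-108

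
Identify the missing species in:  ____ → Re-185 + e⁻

W-185

Conserve mass number: A = 185 + 0, so A = 185.
Conserve atomic number: Z = 75 − 1, so Z = 74.
Z = 74 is tungsten, so the species is W-185.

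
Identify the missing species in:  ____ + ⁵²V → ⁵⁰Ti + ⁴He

Conserve mass number: A + 52 = 50 + 4, so A = 2.
Conserve atomic number: Z + 23 = 22 + 2, so Z = 1.
A = 2 and Z = 1 is ²H — a deuteron.

deuteron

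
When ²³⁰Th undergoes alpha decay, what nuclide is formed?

Alpha decay: mass number changes by -4, atomic number by -2.
A: 230 − 4 = 226; Z: 90 − 2 = 88.
Z = 88 is radium, so the daughter is ²²⁶Ra.

Ra-226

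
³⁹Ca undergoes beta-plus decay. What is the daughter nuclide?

K-39

Beta-plus decay: mass number changes by +0, atomic number by -1.
A: 39 = 39; Z: 20 − 1 = 19.
Z = 19 is potassium, so the daughter is ³⁹K.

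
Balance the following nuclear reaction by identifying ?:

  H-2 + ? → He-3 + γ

Conserve mass number: 2 + A = 3 + 0, so A = 1.
Conserve atomic number: 1 + Z = 2 + 0, so Z = 1.
A = 1 and Z = 1 is H-1 — a proton.

proton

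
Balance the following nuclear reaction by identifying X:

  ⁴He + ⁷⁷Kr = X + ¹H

Rb-80

Conserve mass number: 4 + 77 = A + 1, so A = 80.
Conserve atomic number: 2 + 36 = Z + 1, so Z = 37.
Z = 37 is rubidium, so the species is ⁸⁰Rb.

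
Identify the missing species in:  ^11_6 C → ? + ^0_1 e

Conserve mass number: 11 = A + 0, so A = 11.
Conserve atomic number: 6 = Z + 1, so Z = 5.
Z = 5 is boron, so the species is ^11_5 B.

B-11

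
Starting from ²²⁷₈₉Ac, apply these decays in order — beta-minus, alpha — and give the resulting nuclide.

Start: (A, Z) = (227, 89).
After β⁻: (227, 90).
After α: (223, 88).
Z = 88 is radium.

Ra-223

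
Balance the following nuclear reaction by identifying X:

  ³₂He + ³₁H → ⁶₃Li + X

Conserve mass number: 3 + 3 = 6 + A, so A = 0.
Conserve atomic number: 2 + 1 = 3 + Z, so Z = 0.
A = 0 and Z = 0 is ⁰₀γ — a gamma ray.

gamma ray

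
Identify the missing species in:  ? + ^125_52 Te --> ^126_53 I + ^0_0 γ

proton

Conserve mass number: A + 125 = 126 + 0, so A = 1.
Conserve atomic number: Z + 52 = 53 + 0, so Z = 1.
A = 1 and Z = 1 is ^1_1 H — a proton.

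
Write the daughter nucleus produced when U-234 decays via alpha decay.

Alpha decay: mass number changes by -4, atomic number by -2.
A: 234 − 4 = 230; Z: 92 − 2 = 90.
Z = 90 is thorium, so the daughter is Th-230.

Th-230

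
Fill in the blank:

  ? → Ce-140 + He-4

Nd-144

Conserve mass number: A = 140 + 4, so A = 144.
Conserve atomic number: Z = 58 + 2, so Z = 60.
Z = 60 is neodymium, so the species is Nd-144.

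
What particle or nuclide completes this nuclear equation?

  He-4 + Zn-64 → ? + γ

Ge-68

Conserve mass number: 4 + 64 = A + 0, so A = 68.
Conserve atomic number: 2 + 30 = Z + 0, so Z = 32.
Z = 32 is germanium, so the species is Ge-68.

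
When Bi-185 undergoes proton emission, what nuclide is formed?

Proton emission: mass number changes by -1, atomic number by -1.
A: 185 − 1 = 184; Z: 83 − 1 = 82.
Z = 82 is lead, so the daughter is Pb-184.

Pb-184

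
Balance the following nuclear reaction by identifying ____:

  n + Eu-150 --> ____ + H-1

Sm-150

Conserve mass number: 1 + 150 = A + 1, so A = 150.
Conserve atomic number: 0 + 63 = Z + 1, so Z = 62.
Z = 62 is samarium, so the species is Sm-150.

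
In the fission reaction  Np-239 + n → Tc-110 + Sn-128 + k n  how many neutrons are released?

2

Conserve mass number: 240 = 110 + 128 + k, so k = 240 − 238 = 2.
Check atomic number: 93 = 43 + 50 + 0 = 93. ✓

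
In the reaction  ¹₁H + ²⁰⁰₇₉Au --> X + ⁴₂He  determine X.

Pt-197

Conserve mass number: 1 + 200 = A + 4, so A = 197.
Conserve atomic number: 1 + 79 = Z + 2, so Z = 78.
Z = 78 is platinum, so the species is ¹⁹⁷₇₈Pt.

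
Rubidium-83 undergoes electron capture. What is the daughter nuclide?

Kr-83

Electron capture: mass number changes by +0, atomic number by -1.
A: 83 = 83; Z: 37 − 1 = 36.
Z = 36 is krypton, so the daughter is krypton-83.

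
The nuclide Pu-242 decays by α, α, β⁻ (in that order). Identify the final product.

Pa-234

Start: (A, Z) = (242, 94).
After α: (238, 92).
After α: (234, 90).
After β⁻: (234, 91).
Z = 91 is protactinium.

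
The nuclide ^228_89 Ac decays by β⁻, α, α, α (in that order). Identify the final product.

Start: (A, Z) = (228, 89).
After β⁻: (228, 90).
After α: (224, 88).
After α: (220, 86).
After α: (216, 84).
Z = 84 is polonium.

Po-216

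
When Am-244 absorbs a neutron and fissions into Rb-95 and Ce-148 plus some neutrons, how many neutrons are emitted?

2

Conserve mass number: 245 = 95 + 148 + k, so k = 245 − 243 = 2.
Check atomic number: 95 = 37 + 58 + 0 = 95. ✓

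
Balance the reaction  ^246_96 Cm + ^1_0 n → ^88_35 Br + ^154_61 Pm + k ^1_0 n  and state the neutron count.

5

Conserve mass number: 247 = 88 + 154 + k, so k = 247 − 242 = 5.
Check atomic number: 96 = 35 + 61 + 0 = 96. ✓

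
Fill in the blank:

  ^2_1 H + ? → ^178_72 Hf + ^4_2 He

Ta-180

Conserve mass number: 2 + A = 178 + 4, so A = 180.
Conserve atomic number: 1 + Z = 72 + 2, so Z = 73.
Z = 73 is tantalum, so the species is ^180_73 Ta.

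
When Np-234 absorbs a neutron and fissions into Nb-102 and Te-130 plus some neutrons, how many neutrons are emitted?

Conserve mass number: 235 = 102 + 130 + k, so k = 235 − 232 = 3.
Check atomic number: 93 = 41 + 52 + 0 = 93. ✓

3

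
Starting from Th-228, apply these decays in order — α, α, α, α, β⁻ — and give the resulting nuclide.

Start: (A, Z) = (228, 90).
After α: (224, 88).
After α: (220, 86).
After α: (216, 84).
After α: (212, 82).
After β⁻: (212, 83).
Z = 83 is bismuth.

Bi-212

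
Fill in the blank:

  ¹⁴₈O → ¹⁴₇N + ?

positron

Conserve mass number: 14 = 14 + A, so A = 0.
Conserve atomic number: 8 = 7 + Z, so Z = 1.
A = 0 and Z = 1 is ⁰₁e — a positron.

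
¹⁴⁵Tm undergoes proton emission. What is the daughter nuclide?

Proton emission: mass number changes by -1, atomic number by -1.
A: 145 − 1 = 144; Z: 69 − 1 = 68.
Z = 68 is erbium, so the daughter is ¹⁴⁴Er.

Er-144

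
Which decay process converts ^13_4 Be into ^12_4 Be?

neutron emission

ΔA = 12 − 13 = -1; ΔZ = 4 − 4 = +0.
A drops by 1 with Z unchanged — a neutron was emitted.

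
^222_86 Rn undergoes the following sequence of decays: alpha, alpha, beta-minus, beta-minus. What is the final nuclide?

Po-214

Start: (A, Z) = (222, 86).
After α: (218, 84).
After α: (214, 82).
After β⁻: (214, 83).
After β⁻: (214, 84).
Z = 84 is polonium.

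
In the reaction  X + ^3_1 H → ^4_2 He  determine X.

proton

Conserve mass number: A + 3 = 4, so A = 1.
Conserve atomic number: Z + 1 = 2, so Z = 1.
A = 1 and Z = 1 is ^1_1 H — a proton.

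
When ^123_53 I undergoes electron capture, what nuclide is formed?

Te-123

Electron capture: mass number changes by +0, atomic number by -1.
A: 123 = 123; Z: 53 − 1 = 52.
Z = 52 is tellurium, so the daughter is ^123_52 Te.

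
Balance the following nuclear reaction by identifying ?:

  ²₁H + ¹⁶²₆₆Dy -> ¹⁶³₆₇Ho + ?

neutron

Conserve mass number: 2 + 162 = 163 + A, so A = 1.
Conserve atomic number: 1 + 66 = 67 + Z, so Z = 0.
A = 1 and Z = 0 is ¹₀n — a neutron.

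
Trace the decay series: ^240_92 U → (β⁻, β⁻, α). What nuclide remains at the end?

U-236

Start: (A, Z) = (240, 92).
After β⁻: (240, 93).
After β⁻: (240, 94).
After α: (236, 92).
Z = 92 is uranium.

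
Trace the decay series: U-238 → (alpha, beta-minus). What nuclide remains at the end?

Start: (A, Z) = (238, 92).
After α: (234, 90).
After β⁻: (234, 91).
Z = 91 is protactinium.

Pa-234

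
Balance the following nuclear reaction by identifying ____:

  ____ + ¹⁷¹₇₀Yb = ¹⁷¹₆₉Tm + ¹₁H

Conserve mass number: A + 171 = 171 + 1, so A = 1.
Conserve atomic number: Z + 70 = 69 + 1, so Z = 0.
A = 1 and Z = 0 is ¹₀n — a neutron.

neutron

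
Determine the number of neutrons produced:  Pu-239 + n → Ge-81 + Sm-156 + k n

3

Conserve mass number: 240 = 81 + 156 + k, so k = 240 − 237 = 3.
Check atomic number: 94 = 32 + 62 + 0 = 94. ✓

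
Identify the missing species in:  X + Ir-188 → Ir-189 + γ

neutron

Conserve mass number: A + 188 = 189 + 0, so A = 1.
Conserve atomic number: Z + 77 = 77 + 0, so Z = 0.
A = 1 and Z = 0 is n — a neutron.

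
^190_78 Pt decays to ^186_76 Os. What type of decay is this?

ΔA = 186 − 190 = -4; ΔZ = 76 − 78 = -2.
A drops by 4 and Z drops by 2 — the signature of alpha emission.

alpha decay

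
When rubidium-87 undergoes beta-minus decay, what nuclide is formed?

Beta-minus decay: mass number changes by +0, atomic number by +1.
A: 87 = 87; Z: 37 + 1 = 38.
Z = 38 is strontium, so the daughter is strontium-87.

Sr-87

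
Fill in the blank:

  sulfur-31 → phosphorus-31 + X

Conserve mass number: 31 = 31 + A, so A = 0.
Conserve atomic number: 16 = 15 + Z, so Z = 1.
A = 0 and Z = 1 is e⁺ — a positron.

positron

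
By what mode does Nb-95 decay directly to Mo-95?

ΔA = 95 − 95 = 0; ΔZ = 42 − 41 = +1.
A is unchanged and Z rises by 1 — a neutron has become a proton (β⁻ decay).

beta-minus decay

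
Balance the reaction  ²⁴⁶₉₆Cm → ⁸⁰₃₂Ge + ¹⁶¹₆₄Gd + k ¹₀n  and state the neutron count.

5

Conserve mass number: 246 = 80 + 161 + k, so k = 246 − 241 = 5.
Check atomic number: 96 = 32 + 64 + 0 = 96. ✓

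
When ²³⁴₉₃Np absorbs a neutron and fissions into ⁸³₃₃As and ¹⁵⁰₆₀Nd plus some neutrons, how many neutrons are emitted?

Conserve mass number: 235 = 83 + 150 + k, so k = 235 − 233 = 2.
Check atomic number: 93 = 33 + 60 + 0 = 93. ✓

2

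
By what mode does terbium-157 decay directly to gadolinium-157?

ΔA = 157 − 157 = 0; ΔZ = 64 − 65 = -1.
A is unchanged and Z drops by 1 — a proton has become a neutron (β⁺ emission or electron capture).

beta-plus decay or electron capture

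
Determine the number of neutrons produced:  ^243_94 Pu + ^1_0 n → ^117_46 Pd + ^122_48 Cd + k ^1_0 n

Conserve mass number: 244 = 117 + 122 + k, so k = 244 − 239 = 5.
Check atomic number: 94 = 46 + 48 + 0 = 94. ✓

5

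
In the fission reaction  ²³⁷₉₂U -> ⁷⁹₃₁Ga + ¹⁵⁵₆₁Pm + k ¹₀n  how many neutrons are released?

3

Conserve mass number: 237 = 79 + 155 + k, so k = 237 − 234 = 3.
Check atomic number: 92 = 31 + 61 + 0 = 92. ✓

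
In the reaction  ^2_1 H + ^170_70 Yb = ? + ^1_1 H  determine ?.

Conserve mass number: 2 + 170 = A + 1, so A = 171.
Conserve atomic number: 1 + 70 = Z + 1, so Z = 70.
Z = 70 is ytterbium, so the species is ^171_70 Yb.

Yb-171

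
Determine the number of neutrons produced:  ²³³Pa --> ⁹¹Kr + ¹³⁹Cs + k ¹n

Conserve mass number: 233 = 91 + 139 + k, so k = 233 − 230 = 3.
Check atomic number: 91 = 36 + 55 + 0 = 91. ✓

3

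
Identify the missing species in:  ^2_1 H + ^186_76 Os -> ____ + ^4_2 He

Conserve mass number: 2 + 186 = A + 4, so A = 184.
Conserve atomic number: 1 + 76 = Z + 2, so Z = 75.
Z = 75 is rhenium, so the species is ^184_75 Re.

Re-184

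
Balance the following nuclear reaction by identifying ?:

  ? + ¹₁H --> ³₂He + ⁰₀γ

Conserve mass number: A + 1 = 3 + 0, so A = 2.
Conserve atomic number: Z + 1 = 2 + 0, so Z = 1.
A = 2 and Z = 1 is ²₁H — a deuteron.

deuteron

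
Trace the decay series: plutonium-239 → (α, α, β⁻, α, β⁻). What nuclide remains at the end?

Start: (A, Z) = (239, 94).
After α: (235, 92).
After α: (231, 90).
After β⁻: (231, 91).
After α: (227, 89).
After β⁻: (227, 90).
Z = 90 is thorium.

Th-227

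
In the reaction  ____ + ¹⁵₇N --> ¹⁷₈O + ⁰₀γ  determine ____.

Conserve mass number: A + 15 = 17 + 0, so A = 2.
Conserve atomic number: Z + 7 = 8 + 0, so Z = 1.
A = 2 and Z = 1 is ²₁H — a deuteron.

deuteron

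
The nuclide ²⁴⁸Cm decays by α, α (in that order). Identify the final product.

Start: (A, Z) = (248, 96).
After α: (244, 94).
After α: (240, 92).
Z = 92 is uranium.

U-240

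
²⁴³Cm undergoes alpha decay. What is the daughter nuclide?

Pu-239

Alpha decay: mass number changes by -4, atomic number by -2.
A: 243 − 4 = 239; Z: 96 − 2 = 94.
Z = 94 is plutonium, so the daughter is ²³⁹Pu.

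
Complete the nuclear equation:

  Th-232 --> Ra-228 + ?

Conserve mass number: 232 = 228 + A, so A = 4.
Conserve atomic number: 90 = 88 + Z, so Z = 2.
A = 4 and Z = 2 is He-4 — an alpha particle.

alpha particle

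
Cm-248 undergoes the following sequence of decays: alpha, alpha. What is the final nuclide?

Start: (A, Z) = (248, 96).
After α: (244, 94).
After α: (240, 92).
Z = 92 is uranium.

U-240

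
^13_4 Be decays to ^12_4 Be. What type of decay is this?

neutron emission

ΔA = 12 − 13 = -1; ΔZ = 4 − 4 = +0.
A drops by 1 with Z unchanged — a neutron was emitted.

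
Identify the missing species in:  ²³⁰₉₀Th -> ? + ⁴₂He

Conserve mass number: 230 = A + 4, so A = 226.
Conserve atomic number: 90 = Z + 2, so Z = 88.
Z = 88 is radium, so the species is ²²⁶₈₈Ra.

Ra-226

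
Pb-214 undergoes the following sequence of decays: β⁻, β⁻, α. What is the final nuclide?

Pb-210

Start: (A, Z) = (214, 82).
After β⁻: (214, 83).
After β⁻: (214, 84).
After α: (210, 82).
Z = 82 is lead.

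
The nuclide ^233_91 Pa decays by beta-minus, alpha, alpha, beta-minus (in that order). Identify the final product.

Start: (A, Z) = (233, 91).
After β⁻: (233, 92).
After α: (229, 90).
After α: (225, 88).
After β⁻: (225, 89).
Z = 89 is actinium.

Ac-225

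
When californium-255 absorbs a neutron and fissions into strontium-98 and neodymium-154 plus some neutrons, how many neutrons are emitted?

Conserve mass number: 256 = 98 + 154 + k, so k = 256 − 252 = 4.
Check atomic number: 98 = 38 + 60 + 0 = 98. ✓

4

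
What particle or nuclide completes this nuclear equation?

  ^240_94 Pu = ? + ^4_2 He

U-236

Conserve mass number: 240 = A + 4, so A = 236.
Conserve atomic number: 94 = Z + 2, so Z = 92.
Z = 92 is uranium, so the species is ^236_92 U.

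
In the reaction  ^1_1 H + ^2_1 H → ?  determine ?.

He-3

Conserve mass number: 1 + 2 = A, so A = 3.
Conserve atomic number: 1 + 1 = Z, so Z = 2.
Z = 2 is helium, so the species is ^3_2 He.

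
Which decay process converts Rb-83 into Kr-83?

beta-plus decay or electron capture

ΔA = 83 − 83 = 0; ΔZ = 36 − 37 = -1.
A is unchanged and Z drops by 1 — a proton has become a neutron (β⁺ emission or electron capture).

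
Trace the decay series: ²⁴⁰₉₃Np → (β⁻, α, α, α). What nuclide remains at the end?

Start: (A, Z) = (240, 93).
After β⁻: (240, 94).
After α: (236, 92).
After α: (232, 90).
After α: (228, 88).
Z = 88 is radium.

Ra-228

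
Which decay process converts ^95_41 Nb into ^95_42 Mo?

beta-minus decay

ΔA = 95 − 95 = 0; ΔZ = 42 − 41 = +1.
A is unchanged and Z rises by 1 — a neutron has become a proton (β⁻ decay).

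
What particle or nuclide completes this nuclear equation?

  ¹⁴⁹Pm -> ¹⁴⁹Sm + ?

Conserve mass number: 149 = 149 + A, so A = 0.
Conserve atomic number: 61 = 62 + Z, so Z = -1.
A = 0 and Z = -1 is e⁻ — a beta-minus particle.

beta-minus particle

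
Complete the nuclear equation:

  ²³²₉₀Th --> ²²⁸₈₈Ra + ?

Conserve mass number: 232 = 228 + A, so A = 4.
Conserve atomic number: 90 = 88 + Z, so Z = 2.
A = 4 and Z = 2 is ⁴₂He — an alpha particle.

alpha particle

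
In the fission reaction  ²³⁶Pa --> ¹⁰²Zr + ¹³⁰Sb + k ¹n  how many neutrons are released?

Conserve mass number: 236 = 102 + 130 + k, so k = 236 − 232 = 4.
Check atomic number: 91 = 40 + 51 + 0 = 91. ✓

4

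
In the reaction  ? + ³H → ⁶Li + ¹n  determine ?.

alpha particle

Conserve mass number: A + 3 = 6 + 1, so A = 4.
Conserve atomic number: Z + 1 = 3 + 0, so Z = 2.
A = 4 and Z = 2 is ⁴He — an alpha particle.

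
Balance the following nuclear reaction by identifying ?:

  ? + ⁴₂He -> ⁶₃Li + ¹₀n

Conserve mass number: A + 4 = 6 + 1, so A = 3.
Conserve atomic number: Z + 2 = 3 + 0, so Z = 1.
A = 3 and Z = 1 is ³₁H — a triton.

triton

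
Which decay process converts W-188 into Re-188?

ΔA = 188 − 188 = 0; ΔZ = 75 − 74 = +1.
A is unchanged and Z rises by 1 — a neutron has become a proton (β⁻ decay).

beta-minus decay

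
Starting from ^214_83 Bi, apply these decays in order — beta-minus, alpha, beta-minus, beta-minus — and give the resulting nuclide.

Start: (A, Z) = (214, 83).
After β⁻: (214, 84).
After α: (210, 82).
After β⁻: (210, 83).
After β⁻: (210, 84).
Z = 84 is polonium.

Po-210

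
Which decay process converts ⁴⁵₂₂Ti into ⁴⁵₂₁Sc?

beta-plus decay or electron capture

ΔA = 45 − 45 = 0; ΔZ = 21 − 22 = -1.
A is unchanged and Z drops by 1 — a proton has become a neutron (β⁺ emission or electron capture).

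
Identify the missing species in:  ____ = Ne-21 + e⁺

Conserve mass number: A = 21 + 0, so A = 21.
Conserve atomic number: Z = 10 + 1, so Z = 11.
Z = 11 is sodium, so the species is Na-21.

Na-21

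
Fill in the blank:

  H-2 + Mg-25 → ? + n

Conserve mass number: 2 + 25 = A + 1, so A = 26.
Conserve atomic number: 1 + 12 = Z + 0, so Z = 13.
Z = 13 is aluminium, so the species is Al-26.

Al-26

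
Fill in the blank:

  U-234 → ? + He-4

Th-230

Conserve mass number: 234 = A + 4, so A = 230.
Conserve atomic number: 92 = Z + 2, so Z = 90.
Z = 90 is thorium, so the species is Th-230.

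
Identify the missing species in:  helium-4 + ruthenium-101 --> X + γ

Pd-105

Conserve mass number: 4 + 101 = A + 0, so A = 105.
Conserve atomic number: 2 + 44 = Z + 0, so Z = 46.
Z = 46 is palladium, so the species is palladium-105.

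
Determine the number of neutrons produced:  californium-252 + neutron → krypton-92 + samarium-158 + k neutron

Conserve mass number: 253 = 92 + 158 + k, so k = 253 − 250 = 3.
Check atomic number: 98 = 36 + 62 + 0 = 98. ✓

3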